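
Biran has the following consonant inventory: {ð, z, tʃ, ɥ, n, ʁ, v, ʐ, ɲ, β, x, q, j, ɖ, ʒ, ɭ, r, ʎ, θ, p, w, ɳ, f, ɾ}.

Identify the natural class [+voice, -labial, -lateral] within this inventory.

ð, z, n, ʁ, ʐ, ɲ, j, ɖ, ʒ, r, ɳ, ɾ

Eliminate segments failing any feature: /tʃ, x, q, θ, p, f/ are [-voice]; /ɥ, v, β, w/ are [+labial]; /ɭ, ʎ/ are [+lateral]. The remaining /ð, z, n, ʁ, ʐ, ɲ, j, ɖ, ʒ, r, ɳ, ɾ/ satisfy [+voice], [-labial], [-lateral].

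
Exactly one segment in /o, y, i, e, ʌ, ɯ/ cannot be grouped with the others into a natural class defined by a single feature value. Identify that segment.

ʌ

The remaining segments after removing /ʌ/ share [+tense]; /ʌ/ (mid back unrounded lax vowel) is [−tense]. For every other candidate removal, the leftover set fails to share any single feature value that the removed segment lacks.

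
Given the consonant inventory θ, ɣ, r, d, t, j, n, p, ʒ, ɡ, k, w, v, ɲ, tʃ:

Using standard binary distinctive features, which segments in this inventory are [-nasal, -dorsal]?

θ, r, d, t, p, ʒ, v, tʃ

Eliminate segments failing any feature: /ɣ, j, ɡ, k, w/ are [+dorsal]; /n, ɲ/ are [+nasal]. The remaining /θ, r, d, t, p, ʒ, v, tʃ/ satisfy [-nasal], [-dorsal].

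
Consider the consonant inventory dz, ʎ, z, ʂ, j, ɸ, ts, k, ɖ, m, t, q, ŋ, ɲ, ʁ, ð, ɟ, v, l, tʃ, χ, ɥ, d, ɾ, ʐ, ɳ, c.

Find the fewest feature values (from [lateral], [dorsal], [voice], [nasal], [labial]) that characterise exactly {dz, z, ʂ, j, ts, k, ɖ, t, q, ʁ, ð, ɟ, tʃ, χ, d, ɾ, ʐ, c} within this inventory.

[−nasal, −lateral, −labial]

The class [−nasal], [−lateral], [−labial] has exactly /dz, z, ʂ, j, ts, k, ɖ, t, q, ʁ, ð, ɟ, tʃ, χ, d, ɾ, ʐ, c/ as its extension in this inventory. No smaller conjunction from the listed features achieves this: [−lateral, −labial] alone would also admit /ŋ, ɲ, ɳ/; [−nasal, −labial] alone would also admit /ʎ, l/; [−nasal, −lateral] alone would also admit /ɸ, v, ɥ/; and checking the remaining two-feature bundles turns up none with this extension.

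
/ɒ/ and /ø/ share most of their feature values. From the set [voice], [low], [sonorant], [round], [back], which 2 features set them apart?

/ɒ/ is the low back rounded vowel and /ø/ is the mid front rounded tense vowel. Both are [+voice], [+sonorant], [+round]. /ɒ/ is [+low] while /ø/ is [−low]; /ɒ/ is [+back] while /ø/ is [−back], so the distinguishing features are [low], [back].

[low], [back]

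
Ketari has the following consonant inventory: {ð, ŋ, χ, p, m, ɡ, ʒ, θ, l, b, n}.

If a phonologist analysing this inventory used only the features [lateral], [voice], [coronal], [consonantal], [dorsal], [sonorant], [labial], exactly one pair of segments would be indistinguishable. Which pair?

/ð/ (voiced dental fricative) and /ʒ/ (voiced postalveolar fricative) are both [-lateral], [+voice], [+coronal], [+consonantal], [-dorsal], [-sonorant], [-labial], so none of the listed features separates them. (They do differ in [strident] and [anterior], which are not among the given features.) Every other pair in the inventory differs on at least one listed feature.

ð, ʒ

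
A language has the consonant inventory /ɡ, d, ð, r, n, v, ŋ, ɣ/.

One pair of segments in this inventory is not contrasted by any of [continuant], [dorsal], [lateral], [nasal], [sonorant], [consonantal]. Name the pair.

ð, v

On the given features, /ð/ and /v/ have an identical profile: [+continuant], [-dorsal], [-lateral], [-nasal], [-sonorant], [+consonantal]. No other two segments in the inventory coincide on all 6 features. (They do differ in [labial] and [coronal], which are not among the given features.)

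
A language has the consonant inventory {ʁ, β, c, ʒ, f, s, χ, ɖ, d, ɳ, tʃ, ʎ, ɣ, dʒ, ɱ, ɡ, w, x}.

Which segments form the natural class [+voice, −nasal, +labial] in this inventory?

Eliminate segments failing any feature: /ʁ, ʒ, ɖ, d, ʎ, ɣ, dʒ, ɡ/ are [−labial]; /c, f, s, χ, tʃ, x/ are [−voice]; /ɳ, ɱ/ are [+nasal]. The remaining /β, w/ satisfy [+voice], [−nasal], [+labial].

β, w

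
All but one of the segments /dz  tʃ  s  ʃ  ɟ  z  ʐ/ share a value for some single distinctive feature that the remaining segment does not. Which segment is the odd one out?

ɟ

[strident] (equivalently [dorsal]) groups all but one: /s, ʃ, z, ʐ, tʃ, dz/ share [+strident] while /ɟ/ (voiced palatal stop) alone is [−strident]. Removing any other segment would not leave a single-feature class that excludes it.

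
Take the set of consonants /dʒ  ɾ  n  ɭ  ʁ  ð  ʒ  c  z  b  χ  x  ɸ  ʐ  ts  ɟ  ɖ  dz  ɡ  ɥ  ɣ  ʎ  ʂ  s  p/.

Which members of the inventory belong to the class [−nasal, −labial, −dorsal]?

Checking each segment against [−nasal], [−labial], [−dorsal]: /dʒ/ (voiced postalveolar affricate), /ɾ/ (alveolar tap), /ɭ/ (retroflex lateral approximant), /ð/ (voiced dental fricative), /ʒ/ (voiced postalveolar fricative), /z/ (voiced alveolar fricative), among others, satisfy every feature; every other segment in the inventory fails at least one.

dʒ, ɾ, ɭ, ð, ʒ, z, ʐ, ts, ɖ, dz, ʂ, s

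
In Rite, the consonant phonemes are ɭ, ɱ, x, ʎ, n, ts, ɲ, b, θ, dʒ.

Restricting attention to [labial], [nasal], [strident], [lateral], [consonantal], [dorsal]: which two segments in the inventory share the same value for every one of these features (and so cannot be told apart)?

On the given features, /ts/ and /dʒ/ have an identical profile: [−labial], [−nasal], [+strident], [−lateral], [+consonantal], [−dorsal]. No other two segments in the inventory coincide on all 6 features. (They do differ in [voice], [anterior] and [distributed], which are not among the given features.)

ts, dʒ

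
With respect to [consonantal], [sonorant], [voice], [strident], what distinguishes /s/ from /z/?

[voice]

The two segments share [+consonantal], [-sonorant], [+strident]. The only feature from the list on which they differ: /s/ is [-voice] while /z/ is [+voice].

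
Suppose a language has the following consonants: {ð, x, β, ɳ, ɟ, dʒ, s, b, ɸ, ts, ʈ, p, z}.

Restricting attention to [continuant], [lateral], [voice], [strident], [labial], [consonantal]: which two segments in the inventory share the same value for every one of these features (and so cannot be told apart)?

ɳ, ɟ

/ɳ/ (retroflex nasal) and /ɟ/ (voiced palatal stop) are both [-continuant], [-lateral], [+voice], [-strident], [-labial], [+consonantal], so none of the listed features separates them. (They do differ in [sonorant], [nasal] and [dorsal], which are not among the given features.) Every other pair in the inventory differs on at least one listed feature.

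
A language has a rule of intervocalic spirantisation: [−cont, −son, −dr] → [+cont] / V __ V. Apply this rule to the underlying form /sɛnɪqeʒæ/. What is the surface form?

[sɛnɪχeʒæ]

The only segment in the rule's environment that also matches [−cont, −son, −dr] is /q/. Applying [+continuant] turns the voiceless uvular stop into /χ/ (voiceless uvular fricative), giving [sɛnɪχeʒæ].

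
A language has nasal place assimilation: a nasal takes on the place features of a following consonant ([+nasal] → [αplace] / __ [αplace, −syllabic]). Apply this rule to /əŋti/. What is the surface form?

In /əŋti/, the nasal /ŋ/ precedes /t/, which is [+coronal]. The nasal assimilates in place, becoming the [+coronal] nasal /n/. The surface form is [ənti].

[ənti]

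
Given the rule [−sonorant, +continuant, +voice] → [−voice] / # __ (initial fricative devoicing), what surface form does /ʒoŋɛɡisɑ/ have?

[ʃoŋɛɡisɑ]

/ʒ/ satisfies [−sonorant, +continuant, +voice] and sits in # __. The [−voice] counterpart of the voiced postalveolar fricative is /ʃ/. Other segments in /ʒoŋɛɡisɑ/ either fail the structural description or are not in the environment, so the surface form is [ʃoŋɛɡisɑ].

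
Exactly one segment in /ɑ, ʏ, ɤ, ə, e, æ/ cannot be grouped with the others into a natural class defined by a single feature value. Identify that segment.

ʏ

/ɤ, æ, ə, e, ɑ/ are all [−round], but /ʏ/ (high front rounded lax vowel) is [+round]. No other single segment can be removed to leave a set sharing one feature value that the removed segment lacks, so /ʏ/ is the odd one out.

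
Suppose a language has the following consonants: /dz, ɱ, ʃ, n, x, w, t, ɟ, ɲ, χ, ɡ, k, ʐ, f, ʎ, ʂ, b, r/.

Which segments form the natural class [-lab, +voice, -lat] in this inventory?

dz, n, ɟ, ɲ, ɡ, ʐ, r

Checking each segment against [-labial], [+voice], [-lateral]: /dz/ (voiced alveolar affricate), /n/ (alveolar nasal), /ɟ/ (voiced palatal stop), /ɲ/ (palatal nasal), /ɡ/ (voiced velar stop), /ʐ/ (voiced retroflex fricative), among others, satisfy every feature; every other segment in the inventory fails at least one.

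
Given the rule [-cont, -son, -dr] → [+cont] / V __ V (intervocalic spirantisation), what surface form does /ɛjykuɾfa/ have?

[ɛjyxuɾfa]

Only /k/ occurs between two vowels (/y/ __ /u/) and matches the structural description. It is a voiceless velar stop, so [-cont, -son, -dr] holds; changing it to [+continuant] with all other features held fixed yields /x/ (voiceless velar fricative). No other segment meets both the structural description and the environment, so the output is [ɛjyxuɾfa].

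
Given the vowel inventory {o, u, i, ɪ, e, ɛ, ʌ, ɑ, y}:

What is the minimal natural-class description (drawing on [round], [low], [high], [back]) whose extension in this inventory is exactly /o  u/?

Every target segment is [+back], [+round]; each remaining inventory member fails at least one of these. Each conjunct is needed — [+round] alone would also admit /y/; [+back] alone would also admit /ʌ, ɑ/ — and no other single listed feature has exactly this extension, so two is the minimum.

[+back, +round]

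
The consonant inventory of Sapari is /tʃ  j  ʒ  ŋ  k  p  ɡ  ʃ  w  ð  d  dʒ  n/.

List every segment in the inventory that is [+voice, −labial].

Eliminate segments failing any feature: /tʃ, k, p, ʃ/ are [−voice]; /w/ is [+labial]. The remaining /j, ʒ, ŋ, ɡ, ð, d, dʒ, n/ satisfy [+voice], [−labial].

j, ʒ, ŋ, ɡ, ð, d, dʒ, n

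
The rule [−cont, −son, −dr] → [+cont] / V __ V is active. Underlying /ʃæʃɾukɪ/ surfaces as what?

The only segment in the rule's environment that also matches [−cont, −son, −dr] is /k/. Applying [+continuant] turns the voiceless velar stop into /x/ (voiceless velar fricative), giving [ʃæʃɾuxɪ].

[ʃæʃɾuxɪ]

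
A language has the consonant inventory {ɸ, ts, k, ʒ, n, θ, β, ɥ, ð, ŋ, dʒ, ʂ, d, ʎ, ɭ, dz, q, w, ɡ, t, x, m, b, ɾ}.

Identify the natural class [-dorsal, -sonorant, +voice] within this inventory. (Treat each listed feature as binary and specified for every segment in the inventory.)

ʒ, β, ð, dʒ, d, dz, b

Among the inventory, the [-dorsal] segments are /ɸ, ts, ʒ, n, θ, β, ð, dʒ, ʂ, d, ɭ, dz, t, m, b, ɾ/.
Intersecting with [-sonorant] gives /ɸ, ts, ʒ, θ, β, ð, dʒ, ʂ, d, dz, t, b/.
Of those, [+voice] leaves /ʒ, β, ð, dʒ, d, dz, b/.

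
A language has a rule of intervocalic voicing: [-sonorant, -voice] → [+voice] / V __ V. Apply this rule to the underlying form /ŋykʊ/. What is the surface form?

Only /k/ occurs between two vowels (/y/ __ /ʊ/) and matches the structural description. It is a voiceless velar stop, so [-sonorant, -voice] holds; changing it to [+voice] with all other features held fixed yields /ɡ/ (voiced velar stop). No other segment meets both the structural description and the environment, so the output is [ŋyɡʊ].

[ŋyɡʊ]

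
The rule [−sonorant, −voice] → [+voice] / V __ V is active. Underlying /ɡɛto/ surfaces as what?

[ɡɛdo]

The only segment in the rule's environment that also matches [−sonorant, −voice] is /t/. Applying [+voice] turns the voiceless alveolar stop into /d/ (voiced alveolar stop), giving [ɡɛdo].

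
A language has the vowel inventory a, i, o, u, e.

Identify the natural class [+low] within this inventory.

The [+low] segments here are /a/; the remaining /i, o, u, e/ are [−low].

a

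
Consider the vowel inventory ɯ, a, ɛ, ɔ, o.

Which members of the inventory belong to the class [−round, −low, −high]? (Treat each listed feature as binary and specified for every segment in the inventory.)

ɛ

Eliminate segments failing any feature: /ɯ/ is [+high]; /a/ is [+low]; /ɔ, o/ are [+round]. The remaining /ɛ/ satisfy [−round], [−low], [−high].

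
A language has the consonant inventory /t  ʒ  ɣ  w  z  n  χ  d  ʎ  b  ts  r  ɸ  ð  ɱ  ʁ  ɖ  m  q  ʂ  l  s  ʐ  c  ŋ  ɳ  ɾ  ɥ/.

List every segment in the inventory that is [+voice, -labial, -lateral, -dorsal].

ʒ, z, n, d, r, ð, ɖ, ʐ, ɳ, ɾ

Checking each segment against [+voice], [-labial], [-lateral], [-dorsal]: /ʒ/ (voiced postalveolar fricative), /z/ (voiced alveolar fricative), /n/ (alveolar nasal), /d/ (voiced alveolar stop), /r/ (alveolar trill), /ð/ (voiced dental fricative), among others, satisfy every feature; every other segment in the inventory fails at least one.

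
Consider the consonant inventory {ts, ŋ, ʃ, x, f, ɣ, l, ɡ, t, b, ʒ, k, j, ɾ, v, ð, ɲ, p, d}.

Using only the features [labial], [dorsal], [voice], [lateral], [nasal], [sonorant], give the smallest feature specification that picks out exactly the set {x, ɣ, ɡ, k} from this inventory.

Every target segment is [−sonorant], [+dorsal]; each remaining inventory member fails at least one of these. Each conjunct is needed — [+dorsal] alone would also admit /ŋ, j, ɲ/; [−sonorant] alone would also admit /ts, ʃ, f, t, …/ — and no other single listed feature has exactly this extension, so two is the minimum.

[−sonorant, +dorsal]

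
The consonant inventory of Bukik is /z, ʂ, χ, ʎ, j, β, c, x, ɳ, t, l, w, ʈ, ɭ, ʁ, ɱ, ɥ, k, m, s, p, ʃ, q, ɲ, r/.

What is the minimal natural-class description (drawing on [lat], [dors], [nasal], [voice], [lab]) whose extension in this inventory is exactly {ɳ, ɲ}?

Every target segment is [+nasal], [-labial]; each remaining inventory member fails at least one of these. Each conjunct is needed — [-labial] alone would also admit /z, ʂ, χ, ʎ, …/; [+nasal] alone would also admit /ɱ, m/ — and no other single listed feature has exactly this extension, so two is the minimum.

[+nasal, -lab]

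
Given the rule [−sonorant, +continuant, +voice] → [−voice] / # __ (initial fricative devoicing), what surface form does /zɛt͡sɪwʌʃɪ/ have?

The only segment in the rule's environment that also matches [−sonorant, +continuant, +voice] is /z/. Applying [−voice] turns the voiced alveolar fricative into /s/ (voiceless alveolar fricative), giving [sɛt͡sɪwʌʃɪ].

[sɛt͡sɪwʌʃɪ]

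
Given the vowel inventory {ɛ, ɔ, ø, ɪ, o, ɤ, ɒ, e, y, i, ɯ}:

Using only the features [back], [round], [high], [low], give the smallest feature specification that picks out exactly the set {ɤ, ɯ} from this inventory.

[+back, -round]

Every target segment is [+back], [-round]; each remaining inventory member fails at least one of these. Each conjunct is needed — [-round] alone would also admit /ɛ, ɪ, e, i/; [+back] alone would also admit /ɔ, o, ɒ/ — and no other single listed feature has exactly this extension, so two is the minimum.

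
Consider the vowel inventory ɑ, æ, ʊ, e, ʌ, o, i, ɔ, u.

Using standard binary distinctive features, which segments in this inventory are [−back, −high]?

Eliminate segments failing any feature: /ɑ, ʊ, ʌ, o, ɔ, u/ are [+back]; /i/ is [+high]. The remaining /æ, e/ satisfy [−back], [−high].

æ, e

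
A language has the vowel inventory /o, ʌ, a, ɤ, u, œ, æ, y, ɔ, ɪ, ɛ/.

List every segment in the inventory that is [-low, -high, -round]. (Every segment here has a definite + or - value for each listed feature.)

The [-low] segments are /o, ʌ, ɤ, u, œ, y, ɔ, ɪ, ɛ/.
Among these, [-high] gives /o, ʌ, ɤ, œ, ɔ, ɛ/.
Within that set, [-round] leaves /ʌ, ɤ, ɛ/.

ʌ, ɤ, ɛ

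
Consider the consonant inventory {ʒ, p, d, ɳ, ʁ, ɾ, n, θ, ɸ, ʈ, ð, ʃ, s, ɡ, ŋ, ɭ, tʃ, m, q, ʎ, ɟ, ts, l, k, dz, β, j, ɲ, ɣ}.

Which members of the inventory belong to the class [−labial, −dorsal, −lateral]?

Eliminate segments failing any feature: /p, ɸ, m, β/ are [+labial]; /ʁ, ɡ, ŋ, q, ʎ, ɟ, k, j, ɲ, ɣ/ are [+dorsal]; /ɭ, l/ are [+lateral]. The remaining /ʒ, d, ɳ, ɾ, n, θ, ʈ, ð, ʃ, s, tʃ, ts, dz/ satisfy [−labial], [−dorsal], [−lateral].

ʒ, d, ɳ, ɾ, n, θ, ʈ, ð, ʃ, s, tʃ, ts, dz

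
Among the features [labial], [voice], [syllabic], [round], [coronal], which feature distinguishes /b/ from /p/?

[voice]

The two segments share [+labial], [-syllabic], [-round], [-coronal]. The only feature from the list on which they differ: /b/ is [+voice] while /p/ is [-voice].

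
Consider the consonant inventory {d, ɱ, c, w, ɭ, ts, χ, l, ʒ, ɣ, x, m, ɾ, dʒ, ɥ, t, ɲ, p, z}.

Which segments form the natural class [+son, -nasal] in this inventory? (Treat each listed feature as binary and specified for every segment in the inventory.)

w, ɭ, l, ɾ, ɥ

First, the [+sonorant] segments are /ɱ, w, ɭ, l, m, ɾ, ɥ, ɲ/.
Then [-nasal] leaves /w, ɭ, l, ɾ, ɥ/.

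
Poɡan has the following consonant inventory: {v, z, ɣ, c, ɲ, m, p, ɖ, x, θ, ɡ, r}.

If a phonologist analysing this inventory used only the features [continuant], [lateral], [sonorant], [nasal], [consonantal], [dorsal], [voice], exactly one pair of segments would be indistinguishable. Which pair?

v, z

Both /v/ and /z/ are [+continuant], [−lateral], [−sonorant], [−nasal], [+consonantal], [−dorsal], [+voice]. Since the list omits [labial] and [coronal] — which do distinguish the voiced labiodental fricative from the voiced alveolar fricative — this pair collapses; all other pairs remain distinct.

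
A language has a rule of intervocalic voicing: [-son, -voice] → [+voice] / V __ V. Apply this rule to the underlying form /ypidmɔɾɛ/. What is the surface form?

[ybidmɔɾɛ]

Only /p/ occurs between two vowels (/y/ __ /i/) and matches the structural description. It is a voiceless bilabial stop, so [-son, -voice] holds; changing it to [+voice] with all other features held fixed yields /b/ (voiced bilabial stop). No other segment meets both the structural description and the environment, so the output is [ybidmɔɾɛ].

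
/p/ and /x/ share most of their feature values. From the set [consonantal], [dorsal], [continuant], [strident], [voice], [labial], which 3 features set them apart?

/p/ is the voiceless bilabial stop and /x/ is the voiceless velar fricative. Both are [+consonantal], [−strident], [−voice]. /p/ is [−continuant] while /x/ is [+continuant]; /p/ is [+labial] while /x/ is [−labial]; /p/ is [−dorsal] while /x/ is [+dorsal], so the distinguishing features are [continuant], [labial], [dorsal].

[continuant], [labial], [dorsal]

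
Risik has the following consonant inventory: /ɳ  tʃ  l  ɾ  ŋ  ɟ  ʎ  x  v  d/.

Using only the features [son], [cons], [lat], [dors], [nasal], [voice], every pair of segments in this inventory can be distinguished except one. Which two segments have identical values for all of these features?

Both /v/ and /d/ are [−sonorant], [+consonantal], [−lateral], [−dorsal], [−nasal], [+voice]. Since the list omits [continuant], [labial] and [coronal] — which do distinguish the voiced labiodental fricative from the voiced alveolar stop — this pair collapses; all other pairs remain distinct.

v, d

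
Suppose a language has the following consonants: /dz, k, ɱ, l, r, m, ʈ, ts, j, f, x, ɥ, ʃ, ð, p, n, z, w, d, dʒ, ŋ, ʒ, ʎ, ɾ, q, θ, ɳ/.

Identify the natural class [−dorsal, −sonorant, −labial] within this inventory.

dz, ʈ, ts, ʃ, ð, z, d, dʒ, ʒ, θ

The [−dorsal] segments are /dz, ɱ, l, r, m, ʈ, ts, f, ʃ, ð, p, n, z, d, dʒ, ʒ, ɾ, θ, ɳ/.
Among these, [−sonorant] gives /dz, ʈ, ts, f, ʃ, ð, p, z, d, dʒ, ʒ, θ/.
Within that set, [−labial] leaves /dz, ʈ, ts, ʃ, ð, z, d, dʒ, ʒ, θ/.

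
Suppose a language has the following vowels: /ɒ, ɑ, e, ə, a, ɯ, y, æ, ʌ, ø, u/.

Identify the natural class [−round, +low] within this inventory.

The [−round] segments are /ɑ, e, ə, a, ɯ, æ, ʌ/.
Among these, [+low] leaves /ɑ, a, æ/.

ɑ, a, æ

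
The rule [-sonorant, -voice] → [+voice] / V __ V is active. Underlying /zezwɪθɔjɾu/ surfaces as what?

[zezwɪðɔjɾu]

Only /θ/ occurs between two vowels (/ɪ/ __ /ɔ/) and matches the structural description. It is a voiceless dental fricative, so [-sonorant, -voice] holds; changing it to [+voice] with all other features held fixed yields /ð/ (voiced dental fricative). No other segment meets both the structural description and the environment, so the output is [zezwɪðɔjɾu].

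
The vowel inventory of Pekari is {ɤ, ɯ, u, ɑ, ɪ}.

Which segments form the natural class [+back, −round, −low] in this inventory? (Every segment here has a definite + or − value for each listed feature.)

Eliminate segments failing any feature: /u/ is [+round]; /ɑ/ is [+low]; /ɪ/ is [−back]. The remaining /ɤ, ɯ/ satisfy [+back], [−round], [−low].

ɤ, ɯ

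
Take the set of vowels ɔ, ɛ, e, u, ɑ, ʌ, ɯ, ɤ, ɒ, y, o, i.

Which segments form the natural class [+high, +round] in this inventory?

u, y

The [+high] segments are /u, ɯ, y, i/.
Among these, [+round] leaves /u, y/.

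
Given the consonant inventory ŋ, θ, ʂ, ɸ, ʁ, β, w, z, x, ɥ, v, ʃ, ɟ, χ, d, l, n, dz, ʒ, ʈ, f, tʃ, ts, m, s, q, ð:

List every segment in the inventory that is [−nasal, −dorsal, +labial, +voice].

Checking each segment against [−nasal], [−dorsal], [+labial], [+voice]: /β/ (voiced bilabial fricative), /v/ (voiced labiodental fricative) satisfy every feature; every other segment in the inventory fails at least one.

β, v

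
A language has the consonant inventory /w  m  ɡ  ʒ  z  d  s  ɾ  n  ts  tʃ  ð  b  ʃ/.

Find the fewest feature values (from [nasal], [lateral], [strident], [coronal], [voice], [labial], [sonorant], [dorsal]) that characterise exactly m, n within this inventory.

[+nasal]

/m, n/ are exactly the [+nasal] segments in the inventory, so a single feature suffices.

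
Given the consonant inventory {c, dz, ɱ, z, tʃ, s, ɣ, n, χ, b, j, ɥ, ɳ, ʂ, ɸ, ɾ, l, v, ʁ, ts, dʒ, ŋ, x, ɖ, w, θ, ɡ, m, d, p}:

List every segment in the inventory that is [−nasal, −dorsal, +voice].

dz, z, b, ɾ, l, v, dʒ, ɖ, d

Eliminate segments failing any feature: /c, ɣ, χ, j, ɥ, ʁ, x, w, ɡ/ are [+dorsal]; /ɱ, n, ɳ, ŋ, m/ are [+nasal]; /tʃ, s, ʂ, ɸ, ts, θ, p/ are [−voice]. The remaining /dz, z, b, ɾ, l, v, dʒ, ɖ, d/ satisfy [−nasal], [−dorsal], [+voice].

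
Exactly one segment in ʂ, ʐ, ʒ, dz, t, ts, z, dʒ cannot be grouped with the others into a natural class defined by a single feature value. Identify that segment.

t

/ts, z, ʂ, dʒ, dz, ʒ, ʐ/ are all [+strident], but /t/ (voiceless alveolar stop) is [-strident]. No other single segment can be removed to leave a set sharing one feature value that the removed segment lacks, so /t/ is the odd one out.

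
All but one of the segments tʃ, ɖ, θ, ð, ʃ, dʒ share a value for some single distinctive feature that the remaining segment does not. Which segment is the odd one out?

ɖ

The remaining segments after removing /ɖ/ share [+distributed]; /ɖ/ (voiced retroflex stop) is [-distributed]. For every other candidate removal, the leftover set fails to share any single feature value that the removed segment lacks.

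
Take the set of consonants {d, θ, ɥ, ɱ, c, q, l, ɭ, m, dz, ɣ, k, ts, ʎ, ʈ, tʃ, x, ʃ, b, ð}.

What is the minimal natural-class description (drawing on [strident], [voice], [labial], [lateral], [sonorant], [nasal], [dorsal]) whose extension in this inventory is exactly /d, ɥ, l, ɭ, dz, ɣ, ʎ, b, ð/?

The class [+voice], [−nasal] has exactly /d, ɥ, l, ɭ, dz, ɣ, ʎ, b, ð/ as its extension in this inventory. No smaller conjunction from the listed features achieves this: [−nasal] alone would also admit /θ, c, q, k, …/; [+voice] alone would also admit /ɱ, m/; and checking the remaining single features turns up none with this extension.

[+voice, −nasal]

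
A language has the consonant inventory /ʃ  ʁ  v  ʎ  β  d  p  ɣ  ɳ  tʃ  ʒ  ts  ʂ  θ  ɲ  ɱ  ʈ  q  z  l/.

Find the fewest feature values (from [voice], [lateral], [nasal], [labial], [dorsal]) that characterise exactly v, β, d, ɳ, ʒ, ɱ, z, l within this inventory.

/v, β, d, ɳ, ʒ, ɱ, z, l/ are all [+voice], [−dorsal], and no other segment in the inventory matches both values. Dropping any one of them over-generates: [−dorsal] alone would also admit /ʃ, p, tʃ, ts, …/; [+voice] alone would also admit /ʁ, ʎ, ɣ, ɲ/. No other single listed feature picks out exactly this set either, so fewer than two features will not do.

[+voice, −dorsal]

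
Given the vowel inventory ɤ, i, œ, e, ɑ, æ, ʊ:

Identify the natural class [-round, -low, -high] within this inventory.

Eliminate segments failing any feature: /i/ is [+high]; /œ, ʊ/ are [+round]; /ɑ, æ/ are [+low]. The remaining /ɤ, e/ satisfy [-round], [-low], [-high].

ɤ, e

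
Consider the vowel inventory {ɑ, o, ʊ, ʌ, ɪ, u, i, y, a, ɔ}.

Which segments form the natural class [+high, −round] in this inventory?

ɪ, i

Among the inventory, the [+high] segments are /ʊ, ɪ, u, i, y/.
Of those, [−round] leaves /ɪ, i/.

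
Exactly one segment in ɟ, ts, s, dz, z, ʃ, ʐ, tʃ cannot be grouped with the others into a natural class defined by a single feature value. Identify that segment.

ɟ

The remaining segments after removing /ɟ/ share [+strident]; /ɟ/ (voiced palatal stop) is [-strident]. For every other candidate removal, the leftover set fails to share any single feature value that the removed segment lacks.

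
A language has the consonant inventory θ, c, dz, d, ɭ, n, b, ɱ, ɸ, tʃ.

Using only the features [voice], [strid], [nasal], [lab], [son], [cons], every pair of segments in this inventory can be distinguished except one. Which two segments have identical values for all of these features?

Both /c/ and /θ/ are [−voice], [−strident], [−nasal], [−labial], [−sonorant], [+consonantal]. Since the list omits [continuant] and [dorsal] — which do distinguish the voiceless palatal stop from the voiceless dental fricative — this pair collapses; all other pairs remain distinct.

c, θ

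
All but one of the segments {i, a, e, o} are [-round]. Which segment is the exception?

/a, i, e/ are all [-round]; /o/ (mid back rounded tense vowel) is [+round].

o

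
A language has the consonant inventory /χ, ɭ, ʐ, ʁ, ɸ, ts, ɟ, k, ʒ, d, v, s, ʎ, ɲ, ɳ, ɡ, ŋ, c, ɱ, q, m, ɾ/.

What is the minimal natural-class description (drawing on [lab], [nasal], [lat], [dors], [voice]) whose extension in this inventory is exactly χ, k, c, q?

Every target segment is [-voice], [+dorsal]; each remaining inventory member fails at least one of these. Each conjunct is needed — [+dorsal] alone would also admit /ʁ, ɟ, ʎ, ɲ, …/; [-voice] alone would also admit /ɸ, ts, s/ — and no other single listed feature has exactly this extension, so two is the minimum.

[-voice, +dors]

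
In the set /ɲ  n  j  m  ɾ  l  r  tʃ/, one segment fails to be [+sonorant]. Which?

/m, ɾ, j, n, r, ɲ, l/ are all [+sonorant]; /tʃ/ (voiceless postalveolar affricate) is [-sonorant].

tʃ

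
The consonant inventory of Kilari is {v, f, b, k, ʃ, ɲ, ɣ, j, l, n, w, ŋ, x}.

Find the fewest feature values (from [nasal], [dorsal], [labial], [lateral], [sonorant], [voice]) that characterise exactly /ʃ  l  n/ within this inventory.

[−labial, −dorsal]

Every target segment is [−labial], [−dorsal]; each remaining inventory member fails at least one of these. Each conjunct is needed — [−dorsal] alone would also admit /v, f, b/; [−labial] alone would also admit /k, ɲ, ɣ, j, …/ — and no other single listed feature has exactly this extension, so two is the minimum.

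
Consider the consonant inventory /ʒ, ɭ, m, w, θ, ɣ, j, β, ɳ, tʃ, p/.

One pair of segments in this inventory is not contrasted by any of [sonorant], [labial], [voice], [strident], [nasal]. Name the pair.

On the given features, /ɭ/ and /j/ have an identical profile: [+sonorant], [-labial], [+voice], [-strident], [-nasal]. No other two segments in the inventory coincide on all 5 features. (They do differ in [lateral] and [dorsal], which are not among the given features.)

ɭ, j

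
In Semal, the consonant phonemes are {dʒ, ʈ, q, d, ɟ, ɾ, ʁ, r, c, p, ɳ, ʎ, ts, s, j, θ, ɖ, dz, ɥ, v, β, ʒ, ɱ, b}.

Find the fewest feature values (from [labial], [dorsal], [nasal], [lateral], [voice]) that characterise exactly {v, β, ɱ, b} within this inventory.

/v, β, ɱ, b/ are all [+voice], [+labial], [−dorsal], and no other segment in the inventory matches all three values. Dropping any one of them over-generates: [+labial, −dorsal] alone would also admit /p/; [+voice, −dorsal] alone would also admit /dʒ, d, ɾ, r, …/; [+voice, +labial] alone would also admit /ɥ/. No other combination of two listed features picks out exactly this set either, so fewer than three features will not do.

[+voice, +labial, −dorsal]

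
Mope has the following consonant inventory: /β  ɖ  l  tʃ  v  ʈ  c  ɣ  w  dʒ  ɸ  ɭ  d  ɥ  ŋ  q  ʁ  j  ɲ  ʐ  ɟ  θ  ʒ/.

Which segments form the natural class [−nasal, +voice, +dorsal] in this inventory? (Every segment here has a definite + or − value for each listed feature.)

ɣ, w, ɥ, ʁ, j, ɟ

Eliminate segments failing any feature: /β, ɖ, l, v, dʒ, ɭ, d, ʐ, ʒ/ are [−dorsal]; /tʃ, ʈ, c, ɸ, q, θ/ are [−voice]; /ŋ, ɲ/ are [+nasal]. The remaining /ɣ, w, ɥ, ʁ, j, ɟ/ satisfy [−nasal], [+voice], [+dorsal].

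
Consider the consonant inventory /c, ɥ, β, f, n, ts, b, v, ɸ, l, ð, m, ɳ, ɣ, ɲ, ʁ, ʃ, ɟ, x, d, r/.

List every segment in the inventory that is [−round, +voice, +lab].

The [−round] segments are /c, β, f, n, ts, b, v, ɸ, l, ð, m, ɳ, ɣ, ɲ, ʁ, ʃ, ɟ, x, d, r/.
Of those, [+voice] gives /β, n, b, v, l, ð, m, ɳ, ɣ, ɲ, ʁ, ɟ, d, r/.
Among these, [+labial] leaves /β, b, v, m/.

β, b, v, m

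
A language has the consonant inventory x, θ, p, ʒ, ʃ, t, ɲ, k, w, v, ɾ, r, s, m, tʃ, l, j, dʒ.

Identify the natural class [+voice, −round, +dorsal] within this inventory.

Checking each segment against [+voice], [−round], [+dorsal]: /ɲ/ (palatal nasal), /j/ (palatal glide) satisfy every feature; every other segment in the inventory fails at least one.

ɲ, j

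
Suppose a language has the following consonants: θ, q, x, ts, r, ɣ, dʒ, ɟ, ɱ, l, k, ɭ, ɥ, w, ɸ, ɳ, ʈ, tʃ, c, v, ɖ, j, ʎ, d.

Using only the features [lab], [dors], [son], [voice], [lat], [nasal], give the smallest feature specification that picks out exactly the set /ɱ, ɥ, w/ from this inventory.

Every target segment is [+sonorant], [+labial]; each remaining inventory member fails at least one of these. Each conjunct is needed — [+labial] alone would also admit /ɸ, v/; [+sonorant] alone would also admit /r, l, ɭ, ɳ, …/ — and no other single listed feature has exactly this extension, so two is the minimum.

[+son, +lab]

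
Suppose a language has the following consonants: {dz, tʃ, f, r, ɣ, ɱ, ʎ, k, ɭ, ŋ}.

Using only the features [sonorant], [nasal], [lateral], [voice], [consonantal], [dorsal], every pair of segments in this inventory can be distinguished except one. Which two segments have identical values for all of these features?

/f/ (voiceless labiodental fricative) and /tʃ/ (voiceless postalveolar affricate) are both [−sonorant], [−nasal], [−lateral], [−voice], [+consonantal], [−dorsal], so none of the listed features separates them. (They do differ in [continuant], [labial] and [coronal], which are not among the given features.) Every other pair in the inventory differs on at least one listed feature.

f, tʃ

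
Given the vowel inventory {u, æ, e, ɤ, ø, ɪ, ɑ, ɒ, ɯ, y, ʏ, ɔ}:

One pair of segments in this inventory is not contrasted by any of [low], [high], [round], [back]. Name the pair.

ʏ, y

Both /ʏ/ and /y/ are [-low], [+high], [+round], [-back]. Since the list omits [tense] — which does distinguish the high front rounded lax vowel from the high front rounded tense vowel — this pair collapses; all other pairs remain distinct.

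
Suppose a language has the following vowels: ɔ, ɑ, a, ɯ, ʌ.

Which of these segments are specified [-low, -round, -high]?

Eliminate segments failing any feature: /ɔ/ is [+round]; /ɑ, a/ are [+low]; /ɯ/ is [+high]. The remaining /ʌ/ satisfy [-low], [-round], [-high].

ʌ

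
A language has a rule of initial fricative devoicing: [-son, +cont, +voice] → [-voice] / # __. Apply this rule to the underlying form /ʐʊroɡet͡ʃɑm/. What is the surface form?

/ʐ/ satisfies [-son, +cont, +voice] and sits in # __. The [-voice] counterpart of the voiced retroflex fricative is /ʂ/. Other segments in /ʐʊroɡet͡ʃɑm/ either fail the structural description or are not in the environment, so the surface form is [ʂʊroɡet͡ʃɑm].

[ʂʊroɡet͡ʃɑm]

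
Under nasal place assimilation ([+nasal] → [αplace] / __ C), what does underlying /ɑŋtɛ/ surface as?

[ɑntɛ]

/ŋ/ sits before the [+coronal] consonant /t/, so it takes on [+coronal] and surfaces as /n/. The rest of the form is unaffected: [ɑntɛ].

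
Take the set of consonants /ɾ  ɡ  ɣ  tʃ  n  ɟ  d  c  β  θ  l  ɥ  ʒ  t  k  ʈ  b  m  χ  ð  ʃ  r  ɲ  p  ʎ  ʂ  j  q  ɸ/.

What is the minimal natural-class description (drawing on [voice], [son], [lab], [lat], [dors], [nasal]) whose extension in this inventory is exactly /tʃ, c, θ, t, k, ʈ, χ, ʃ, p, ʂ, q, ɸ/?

[−voice]

/tʃ, c, θ, t, k, ʈ, χ, ʃ, p, ʂ, q, ɸ/ are exactly the [−voice] segments in the inventory, so a single feature suffices.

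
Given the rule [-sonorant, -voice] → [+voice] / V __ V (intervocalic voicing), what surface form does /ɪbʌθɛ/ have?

[ɪbʌðɛ]

The only segment in the rule's environment that also matches [-sonorant, -voice] is /θ/. Applying [+voice] turns the voiceless dental fricative into /ð/ (voiced dental fricative), giving [ɪbʌðɛ].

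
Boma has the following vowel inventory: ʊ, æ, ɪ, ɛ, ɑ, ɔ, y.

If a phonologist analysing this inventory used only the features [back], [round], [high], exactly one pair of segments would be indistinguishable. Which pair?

/ɛ/ (mid front unrounded lax vowel) and /æ/ (low front unrounded vowel) are both [-back], [-round], [-high], so none of the listed features separates them. (They do differ in [low], which is not among the given features.) Every other pair in the inventory differs on at least one listed feature.

ɛ, æ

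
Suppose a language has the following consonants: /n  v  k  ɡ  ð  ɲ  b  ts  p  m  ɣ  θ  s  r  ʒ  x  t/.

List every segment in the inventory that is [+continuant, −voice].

Checking each segment against [+continuant], [−voice]: /θ/ (voiceless dental fricative), /s/ (voiceless alveolar fricative), /x/ (voiceless velar fricative) satisfy every feature; every other segment in the inventory fails at least one.

θ, s, x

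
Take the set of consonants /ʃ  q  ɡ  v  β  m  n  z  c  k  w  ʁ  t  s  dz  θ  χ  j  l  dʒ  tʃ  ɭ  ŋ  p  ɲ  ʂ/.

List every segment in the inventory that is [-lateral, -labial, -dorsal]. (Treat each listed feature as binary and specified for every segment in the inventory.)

ʃ, n, z, t, s, dz, θ, dʒ, tʃ, ʂ

Eliminate segments failing any feature: /q, ɡ, c, k, ʁ, χ, j, ŋ, ɲ/ are [+dorsal]; /v, β, m, w, p/ are [+labial]; /l, ɭ/ are [+lateral]. The remaining /ʃ, n, z, t, s, dz, θ, dʒ, tʃ, ʂ/ satisfy [-lateral], [-labial], [-dorsal].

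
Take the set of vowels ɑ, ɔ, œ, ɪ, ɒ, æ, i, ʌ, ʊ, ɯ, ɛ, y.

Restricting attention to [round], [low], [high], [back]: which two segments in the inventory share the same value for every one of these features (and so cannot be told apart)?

ɪ, i

On the given features, /ɪ/ and /i/ have an identical profile: [−round], [−low], [+high], [−back]. No other two segments in the inventory coincide on all 4 features. (They do differ in [tense], which is not among the given features.)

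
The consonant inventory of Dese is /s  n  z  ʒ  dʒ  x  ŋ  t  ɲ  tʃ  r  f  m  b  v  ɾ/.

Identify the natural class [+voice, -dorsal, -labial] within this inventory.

n, z, ʒ, dʒ, r, ɾ

First, the [+voice] segments are /n, z, ʒ, dʒ, ŋ, ɲ, r, m, b, v, ɾ/.
Within that set, [-dorsal] gives /n, z, ʒ, dʒ, r, m, b, v, ɾ/.
Intersecting with [-labial] leaves /n, z, ʒ, dʒ, r, ɾ/.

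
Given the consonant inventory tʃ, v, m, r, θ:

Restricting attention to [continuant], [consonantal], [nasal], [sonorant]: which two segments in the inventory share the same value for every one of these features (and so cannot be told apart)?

On the given features, /θ/ and /v/ have an identical profile: [+continuant], [+consonantal], [-nasal], [-sonorant]. No other two segments in the inventory coincide on all 4 features. (They do differ in [voice], [labial] and [coronal], which are not among the given features.)

θ, v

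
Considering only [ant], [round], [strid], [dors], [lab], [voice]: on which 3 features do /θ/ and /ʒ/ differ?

The two segments share [−round], [−dorsal], [−labial]. The only features from the list on which they differ: /θ/ is [−voice] while /ʒ/ is [+voice]; /θ/ is [−strident] while /ʒ/ is [+strident]; /θ/ is [+anterior] while /ʒ/ is [−anterior].

[voice], [strident], [anterior]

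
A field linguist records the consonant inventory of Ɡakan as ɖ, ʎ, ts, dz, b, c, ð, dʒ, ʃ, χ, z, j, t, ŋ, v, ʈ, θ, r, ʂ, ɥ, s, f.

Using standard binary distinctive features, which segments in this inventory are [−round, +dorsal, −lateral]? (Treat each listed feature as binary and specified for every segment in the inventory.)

c, χ, j, ŋ

Checking each segment against [−round], [+dorsal], [−lateral]: /c/ (voiceless palatal stop), /χ/ (voiceless uvular fricative), /j/ (palatal glide), /ŋ/ (velar nasal) satisfy every feature; every other segment in the inventory fails at least one.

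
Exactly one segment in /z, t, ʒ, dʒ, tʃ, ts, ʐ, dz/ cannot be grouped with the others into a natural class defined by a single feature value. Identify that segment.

/ʐ, z, dʒ, tʃ, dz, ts, ʒ/ are all [+strident], but /t/ (voiceless alveolar stop) is [−strident]. No other single segment can be removed to leave a set sharing one feature value that the removed segment lacks, so /t/ is the odd one out.

t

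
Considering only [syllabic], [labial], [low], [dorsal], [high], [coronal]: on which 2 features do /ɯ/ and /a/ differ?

[high], [low]

The two segments share [+syllabic], [−labial], [+dorsal], [−coronal]. The only features from the list on which they differ: /ɯ/ is [+high] while /a/ is [−high]; /ɯ/ is [−low] while /a/ is [+low].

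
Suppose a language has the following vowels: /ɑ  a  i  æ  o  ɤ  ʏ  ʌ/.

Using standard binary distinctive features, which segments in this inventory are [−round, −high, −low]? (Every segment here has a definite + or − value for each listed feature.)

Checking each segment against [−round], [−high], [−low]: /ɤ/ (mid back unrounded tense vowel), /ʌ/ (mid back unrounded lax vowel) satisfy every feature; every other segment in the inventory fails at least one.

ɤ, ʌ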